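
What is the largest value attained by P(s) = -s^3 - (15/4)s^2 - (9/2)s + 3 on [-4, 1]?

25

Differentiating, P'(s) = -3s^2 - (15/2)s - 9/2; which vanishes at s = -3/2 and s = -1.
Compare values at every candidate in [-4, 1]: P(-4) = 25; P(-3/2) = 75/16; P(-1) = 19/4; P(1) = -25/4.
So the maximum is P(-4) = 25.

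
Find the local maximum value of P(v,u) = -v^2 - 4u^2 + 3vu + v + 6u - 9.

-5/7

∂P/∂v = -2v + 3u + 1 = 0 and ∂P/∂u = 3v - 8u + 6 = 0, so (v, u) = (26/7, 15/7).
The Hessian has P_{vv} = -2, P_{uu} = -8, P_{vu} = 3, giving D = 7 > 0 with P_{vv} < 0, so the point is a local maximum.
P(26/7, 15/7) = -5/7.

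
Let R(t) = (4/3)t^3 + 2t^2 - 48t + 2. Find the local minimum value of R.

-88

R'(t) = 4t^2 + 4t - 48 = 0 at t = -4, 3.
R''(t) = 8t + 4. R''(-4) = -28 < 0 ⇒ local maximum; R''(3) = 28 > 0 ⇒ local minimum.
So the local minimum value is R(3) = -88.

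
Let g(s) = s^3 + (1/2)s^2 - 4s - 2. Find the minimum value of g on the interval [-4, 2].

The derivative is 3s^2 + s - 4, which vanishes at s = -4/3 and s = 1.
Evaluating at the critical points and endpoints: g(-4) = -42,  g(-4/3) = 50/27,  g(1) = -9/2,  g(2) = 0.
The minimum over the interval is -42, attained at s = -4.

-42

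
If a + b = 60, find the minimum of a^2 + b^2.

1800

With a + b = 60, a^2 + b^2 = a^2 + (60 − a)^2.
The derivative 2a − 2(60 − a) = 4a − 120 vanishes at a = 30; second derivative 4 > 0, a minimum.
The minimum is 2·(30)^2 = 1800.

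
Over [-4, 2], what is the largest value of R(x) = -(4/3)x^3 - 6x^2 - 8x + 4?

R'(x) = -4x^2 - 12x - 8, which vanishes at x = -2 and x = -1.
Evaluating at the critical points and endpoints: R(-4) = 76/3, R(-2) = 20/3, R(-1) = 22/3, R(2) = -140/3.
The maximum over the interval is 76/3, attained at x = -4.

76/3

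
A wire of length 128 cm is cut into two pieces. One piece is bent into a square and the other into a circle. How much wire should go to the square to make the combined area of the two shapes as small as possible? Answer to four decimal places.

71.6927

Let x be the length used for the square. Square side x/4; circle radius (128−x)/(2π).
A(x) = (x/4)² + π·((128−x)/(2π))² = x²/16 + (128−x)²/(4π) for 0 ≤ x ≤ 128. A'(x) = x/8 − (128−x)/(2π) = 0 gives x = 4·128/(π+4) ≈ 71.6927.
A'' = 1/8 + 1/(2π) > 0, so this gives the minimum combined area; x ≈ 71.6927 cm to the square.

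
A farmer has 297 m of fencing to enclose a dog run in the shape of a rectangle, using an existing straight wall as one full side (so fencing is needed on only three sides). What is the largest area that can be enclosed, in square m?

Let the sides perpendicular to the wall have length x and the parallel side y, so 2x + y = 297 and the area is A = xy = x(297 − 2x).
A'(x) = 297 − 4x = 0 gives x = 297/4, and A''(x) = −4 < 0 confirms a maximum.
Then y = 297 − 2·297/4 = 297/2 and A = 88209/8.

88209/8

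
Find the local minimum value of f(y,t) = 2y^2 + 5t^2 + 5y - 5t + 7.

∂f/∂y = 4y + 5 = 0 and ∂f/∂t = 10t - 5 = 0, so (y, t) = (-5/4, 1/2).
The Hessian has f_{yy} = 4, f_{tt} = 10, f_{yt} = 0, giving D = 40 > 0 with f_{yy} > 0, so the point is a local minimum.
f(-5/4, 1/2) = 21/8.

21/8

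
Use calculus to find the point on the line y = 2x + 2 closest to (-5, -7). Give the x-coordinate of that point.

-23/5

Minimize D(x)^2 = (x + 5)^2 + (2x + 9)^2.
d/dx[D^2] = 2(x + 5) + 2·2·(2x + 9) = 0 ⇒ x = -23/5.
Then y = -36/5 and the distance is √(1/5) ≈ 0.4472.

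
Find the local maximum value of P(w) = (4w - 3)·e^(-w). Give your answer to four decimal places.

0.6951

By the product rule, P'(w) = (-4w + 7)·e^(-w). Since e^(-w) > 0, the only critical point is w = 7/4.
P''(7/4) has the same sign as -4 < 0, so this is a local maximum.
P(7/4) = (4)·e^(-7/4) ≈ 0.6951.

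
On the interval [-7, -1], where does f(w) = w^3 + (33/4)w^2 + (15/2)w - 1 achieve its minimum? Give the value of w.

-1

The derivative is 3w^2 + (33/2)w + 15/2, whose only zero in [-7, -1] is w = -5.
Evaluating at the critical points and endpoints: f(-7) = 31/4; f(-5) = 171/4; f(-1) = -5/4.
The minimum over the interval is -5/4, attained at w = -1.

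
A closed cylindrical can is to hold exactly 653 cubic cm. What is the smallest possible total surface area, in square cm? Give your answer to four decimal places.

With radius r and height h, πr²h = 653 so h = 653/(πr²), and S(r) = 2πr² + 2πrh = 2πr² + 2·653/r.
S'(r) = 4πr − 2·653/r² = 0 ⇒ r³ = 653/(2π), so r ≈ 4.7016 and h = 2r ≈ 9.4032.
S''(r) = 4π + 4·653/r³ > 0, so this is the minimum; S ≈ 416.6679.

416.6679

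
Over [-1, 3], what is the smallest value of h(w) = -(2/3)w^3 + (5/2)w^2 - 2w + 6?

The derivative is -2w^2 + 5w - 2, which vanishes at w = 1/2 and w = 2.
Candidates: h(-1) = 67/6; h(1/2) = 133/24; h(2) = 20/3; h(3) = 9/2.
The minimum over the interval is 9/2, attained at w = 3.

9/2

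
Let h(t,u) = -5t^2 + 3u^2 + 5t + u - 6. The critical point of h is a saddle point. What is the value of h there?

-29/6

∂h/∂t = -10t + 5 = 0 and ∂h/∂u = 6u + 1 = 0, so (t, u) = (1/2, -1/6).
The Hessian has h_{tt} = -10, h_{uu} = 6, h_{tu} = 0, giving D = -60 < 0, so the point is a saddle point.
h(1/2, -1/6) = -29/6.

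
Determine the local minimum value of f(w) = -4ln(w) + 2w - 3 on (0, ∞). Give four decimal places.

-1.7726

f'(w) = -4/w + 2 = 0 gives w = 2.
f''(w) = 4/w², which is positive for w > 0, so this is a local minimum.
f(2) = -4·ln(2) + 4 - 3 ≈ -1.7726.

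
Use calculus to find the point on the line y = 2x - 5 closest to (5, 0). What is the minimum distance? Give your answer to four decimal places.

2.2361

Minimize D(x)^2 = (x - 5)^2 + (2x - 5)^2.
d/dx[D^2] = 2(x - 5) + 2·2·(2x - 5) = 0 ⇒ x = 3.
Then y = 1 and the distance is √(5) ≈ 2.2361.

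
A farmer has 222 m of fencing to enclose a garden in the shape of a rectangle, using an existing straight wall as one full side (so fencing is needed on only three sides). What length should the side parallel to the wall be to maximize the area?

Let the sides perpendicular to the wall have length x and the parallel side y, so 2x + y = 222 and the area is A = xy = x(222 − 2x).
A'(x) = 222 − 4x = 0 gives x = 111/2, and A''(x) = −4 < 0 confirms a maximum.
Then y = 222 − 2·111/2 = 111 and A = 12321/2.

111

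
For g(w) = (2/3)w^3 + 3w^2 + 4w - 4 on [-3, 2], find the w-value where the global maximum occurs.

2

g'(w) = 2w^2 + 6w + 4, which vanishes at w = -2 and w = -1.
Compare values at every candidate in [-3, 2]: g(-3) = -7; g(-2) = -16/3; g(-1) = -17/3; g(2) = 64/3.
Hence the absolute maximum is 64/3 at w = 2.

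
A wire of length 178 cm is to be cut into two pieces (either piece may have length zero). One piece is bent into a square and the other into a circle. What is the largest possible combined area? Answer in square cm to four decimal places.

2521.3326

Let x be the length used for the square. Square side x/4; circle radius (178−x)/(2π).
A(x) = (x/4)² + π·((178−x)/(2π))² = x²/16 + (178−x)²/(4π) for 0 ≤ x ≤ 178. A'(x) = x/8 − (178−x)/(2π) = 0 gives x = 4·178/(π+4) ≈ 99.6976.
A'' > 0, so the interior critical point is a minimum; the maximum is at an endpoint. A(0) = 2521.3326 and A(178) = 1980.2500, so the largest area is 2521.3326.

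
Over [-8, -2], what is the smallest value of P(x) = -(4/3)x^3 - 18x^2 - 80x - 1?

293/3

Differentiating, P'(x) = -4x^2 - 36x - 80; which vanishes at x = -5 and x = -4.
Candidates: P(-8) = 509/3,  P(-5) = 347/3,  P(-4) = 349/3,  P(-2) = 293/3.
Hence the absolute minimum is 293/3 at x = -2.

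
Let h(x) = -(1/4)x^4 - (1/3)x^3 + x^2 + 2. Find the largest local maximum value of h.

14/3

h'(x) = -x^3 - x^2 + 2x. Setting h'(x) = 0 gives x ∈ {-2, 0, 1}.
Second-derivative test with h''(x) = -3x^2 - 2x + 2: h''(-2) = -6 < 0 ⇒ local maximum; h''(0) = 2 > 0 ⇒ local minimum; h''(1) = -3 < 0 ⇒ local maximum.
Thus h has its largest local maximum at x = -2, with value 14/3.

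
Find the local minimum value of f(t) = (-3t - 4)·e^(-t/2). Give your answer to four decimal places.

-4.2992

f'(t) = (-3)·e^(-t/2) + (-3t - 4)·(-1/2)·e^(-t/2) = ((3/2)t - 1)·e^(-t/2). Since e^(-t/2) > 0, the only critical point is t = 2/3.
f''(2/3) has the same sign as 3/2 > 0, so this is a local minimum.
f(2/3) = (-6)·e^(-1/3) ≈ -4.2992.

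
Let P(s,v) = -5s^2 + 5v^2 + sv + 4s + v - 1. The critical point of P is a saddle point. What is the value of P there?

∂P/∂s = -10s + v + 4 = 0 and ∂P/∂v = s + 10v + 1 = 0, so (s, v) = (39/101, -14/101).
The Hessian has P_{ss} = -10, P_{vv} = 10, P_{sv} = 1, giving D = -101 < 0, so the point is a saddle point.
P(39/101, -14/101) = -30/101.

-30/101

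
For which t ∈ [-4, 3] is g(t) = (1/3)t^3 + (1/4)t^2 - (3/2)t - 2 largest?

3

Differentiating, g'(t) = t^2 + (1/2)t - 3/2; which vanishes at t = -3/2 and t = 1.
Evaluating at the critical points and endpoints: g(-4) = -40/3, g(-3/2) = -5/16, g(1) = -35/12, g(3) = 19/4.
The maximum over the interval is 19/4, attained at t = 3.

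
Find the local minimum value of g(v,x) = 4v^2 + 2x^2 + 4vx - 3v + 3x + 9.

∂g/∂v = 8v + 4x - 3 = 0 and ∂g/∂x = 4v + 4x + 3 = 0, so (v, x) = (3/2, -9/4).
The Hessian has g_{vv} = 8, g_{xx} = 4, g_{vx} = 4, giving D = 16 > 0 with g_{vv} > 0, so the point is a local minimum.
g(3/2, -9/4) = 27/8.

27/8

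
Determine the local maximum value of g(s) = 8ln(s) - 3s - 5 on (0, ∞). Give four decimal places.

g'(s) = 8/s − 3 = 0 gives s = 8/3.
g''(s) = -8/s², which is negative for s > 0, so this is a local maximum.
g(8/3) = 8·ln(8/3) - 8 - 5 ≈ -5.1534.

-5.1534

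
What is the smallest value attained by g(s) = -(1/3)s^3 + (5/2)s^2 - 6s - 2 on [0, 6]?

g'(s) = -s^2 + 5s - 6, which vanishes at s = 2 and s = 3.
Evaluating at the critical points and endpoints: g(0) = -2,  g(2) = -20/3,  g(3) = -13/2,  g(6) = -20.
The minimum over the interval is -20, attained at s = 6.

-20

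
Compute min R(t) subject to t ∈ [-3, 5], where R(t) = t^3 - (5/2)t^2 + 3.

R'(t) = 3t^2 - 5t, which vanishes at t = 0 and t = 5/3.
Evaluating at the critical points and endpoints: R(-3) = -93/2,  R(0) = 3,  R(5/3) = 37/54,  R(5) = 131/2.
So the minimum is R(-3) = -93/2.

-93/2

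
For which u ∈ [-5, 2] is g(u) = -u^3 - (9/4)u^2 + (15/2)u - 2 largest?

The derivative is -3u^2 - (9/2)u + 15/2, which vanishes at u = -5/2 and u = 1.
Evaluating at the critical points and endpoints: g(-5) = 117/4; g(-5/2) = -307/16; g(1) = 9/4; g(2) = -4.
So the maximum is g(-5) = 117/4.

-5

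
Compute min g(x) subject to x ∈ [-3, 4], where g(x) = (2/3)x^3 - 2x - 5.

g'(x) = 2x^2 - 2, which vanishes at x = -1 and x = 1.
Candidates: g(-3) = -17,  g(-1) = -11/3,  g(1) = -19/3,  g(4) = 89/3.
So the minimum is g(-3) = -17.

-17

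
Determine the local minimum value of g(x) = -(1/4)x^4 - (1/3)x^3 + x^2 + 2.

g'(x) = -x^3 - x^2 + 2x = 0 at x = -2, 0, 1.
g''(x) = -3x^2 - 2x + 2. g''(-2) = -6 < 0 ⇒ local maximum; g''(0) = 2 > 0 ⇒ local minimum; g''(1) = -3 < 0 ⇒ local maximum.
The local minimum is g(0) = 2.

2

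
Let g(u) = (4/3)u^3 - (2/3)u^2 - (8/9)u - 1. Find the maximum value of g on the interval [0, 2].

47/9

Differentiating, g'(u) = 4u^2 - (4/3)u - 8/9; whose only zero in [0, 2] is u = 2/3.
Evaluating at the critical points and endpoints: g(0) = -1; g(2/3) = -121/81; g(2) = 47/9.
Hence the absolute maximum is 47/9 at u = 2.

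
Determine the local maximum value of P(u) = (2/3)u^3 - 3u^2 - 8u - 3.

4/3

P'(u) = 2u^2 - 6u - 8 = 0 at u = -1, 4.
Second-derivative test with P''(u) = 4u - 6: P''(-1) = -10 < 0 ⇒ local maximum; P''(4) = 10 > 0 ⇒ local minimum.
Thus P has its local maximum at u = -1, with value 4/3.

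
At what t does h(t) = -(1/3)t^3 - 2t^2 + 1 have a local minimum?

h'(t) = -t^2 - 4t = 0 at t = -4, 0.
Second-derivative test with h''(t) = -2t - 4: h''(-4) = 4 > 0 ⇒ local minimum; h''(0) = -4 < 0 ⇒ local maximum.
Thus h has its local minimum at t = -4, with value -29/3.

-4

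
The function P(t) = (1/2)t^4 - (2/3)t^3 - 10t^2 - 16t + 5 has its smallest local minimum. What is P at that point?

P'(t) = 2t^3 - 2t^2 - 20t - 16. Setting P'(t) = 0 gives t ∈ {-2, -1, 4}.
P''(t) = 6t^2 - 4t - 20. P''(-2) = 12 > 0 ⇒ local minimum; P''(-1) = -10 < 0 ⇒ local maximum; P''(4) = 60 > 0 ⇒ local minimum.
The smallest local minimum is P(4) = -401/3.

-401/3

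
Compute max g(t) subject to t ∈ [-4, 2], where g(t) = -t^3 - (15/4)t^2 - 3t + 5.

The derivative is -3t^2 - (15/2)t - 3, which vanishes at t = -2 and t = -1/2.
Compare values at every candidate in [-4, 2]: g(-4) = 21, g(-2) = 4, g(-1/2) = 91/16, g(2) = -24.
So the maximum is g(-4) = 21.

21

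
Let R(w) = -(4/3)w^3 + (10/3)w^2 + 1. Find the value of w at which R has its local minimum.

R'(w) = -4w^2 + (20/3)w = 0 at w = 0, 5/3.
R''(w) = -8w + 20/3. R''(0) = 20/3 > 0 ⇒ local minimum; R''(5/3) = -20/3 < 0 ⇒ local maximum.
So the local minimum value is R(0) = 1.

0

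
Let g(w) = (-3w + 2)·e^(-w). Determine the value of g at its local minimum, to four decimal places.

By the product rule, g'(w) = (3w - 5)·e^(-w). Since e^(-w) > 0, the only critical point is w = 5/3.
g''(5/3) has the same sign as 3 > 0, so this is a local minimum.
g(5/3) = (-3)·e^(-5/3) ≈ -0.5666.

-0.5666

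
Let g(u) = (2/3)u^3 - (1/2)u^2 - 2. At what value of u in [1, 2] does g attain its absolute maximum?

Differentiating, g'(u) = 2u^2 - u; which has no zeros in [1, 2].
Compare values at every candidate in [1, 2]: g(1) = -11/6; g(2) = 4/3.
So the maximum is g(2) = 4/3.

2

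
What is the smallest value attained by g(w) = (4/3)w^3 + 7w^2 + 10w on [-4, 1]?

g'(w) = 4w^2 + 14w + 10, which vanishes at w = -5/2 and w = -1.
Candidates: g(-4) = -40/3, g(-5/2) = -25/12, g(-1) = -13/3, g(1) = 55/3.
The minimum over the interval is -40/3, attained at w = -4.

-40/3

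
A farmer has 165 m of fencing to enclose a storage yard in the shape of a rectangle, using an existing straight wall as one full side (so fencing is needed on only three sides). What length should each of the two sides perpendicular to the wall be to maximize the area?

165/4

Let the sides perpendicular to the wall have length x and the parallel side y, so 2x + y = 165 and the area is A = xy = x(165 − 2x).
A'(x) = 165 − 4x = 0 gives x = 165/4, and A''(x) = −4 < 0 confirms a maximum.
Then y = 165 − 2·165/4 = 165/2 and A = 27225/8.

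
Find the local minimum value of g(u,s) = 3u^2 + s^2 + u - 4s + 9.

59/12

∂g/∂u = 6u + 1 = 0 and ∂g/∂s = 2s - 4 = 0, so (u, s) = (-1/6, 2).
The Hessian has g_{uu} = 6, g_{ss} = 2, g_{us} = 0, giving D = 12 > 0 with g_{uu} > 0, so the point is a local minimum.
g(-1/6, 2) = 59/12.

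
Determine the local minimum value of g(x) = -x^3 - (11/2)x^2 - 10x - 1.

5

Critical points: g'(x) = -3x^2 - 11x - 10 vanishes at x = -2, -5/3.
Since g''(x) = -6x - 11, we get g''(-2) = 1 > 0 ⇒ local minimum; g''(-5/3) = -1 < 0 ⇒ local maximum.
So the local minimum value is g(-2) = 5.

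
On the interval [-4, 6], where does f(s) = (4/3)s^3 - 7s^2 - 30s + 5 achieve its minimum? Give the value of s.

5

The derivative is 4s^2 - 14s - 30, which vanishes at s = -3/2 and s = 5.
Evaluating at the critical points and endpoints: f(-4) = -217/3; f(-3/2) = 119/4; f(5) = -460/3; f(6) = -139.
So the minimum is f(5) = -460/3.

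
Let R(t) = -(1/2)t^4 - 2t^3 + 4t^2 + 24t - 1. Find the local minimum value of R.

R'(t) = -2t^3 - 6t^2 + 8t + 24. Setting R'(t) = 0 gives t ∈ {-3, -2, 2}.
Second-derivative test with R''(t) = -6t^2 - 12t + 8: R''(-3) = -10 < 0 ⇒ local maximum; R''(-2) = 8 > 0 ⇒ local minimum; R''(2) = -40 < 0 ⇒ local maximum.
The local minimum is R(-2) = -25.

-25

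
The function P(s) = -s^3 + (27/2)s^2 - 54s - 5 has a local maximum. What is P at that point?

Critical points: P'(s) = -3s^2 + 27s - 54 vanishes at s = 3, 6.
Since P''(s) = -6s + 27, we get P''(3) = 9 > 0 ⇒ local minimum; P''(6) = -9 < 0 ⇒ local maximum.
The local maximum is P(6) = -59.

-59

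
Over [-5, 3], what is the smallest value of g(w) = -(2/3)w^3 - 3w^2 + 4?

-41

g'(w) = -2w^2 - 6w, which vanishes at w = -3 and w = 0.
Candidates: g(-5) = 37/3; g(-3) = -5; g(0) = 4; g(3) = -41.
Hence the absolute minimum is -41 at w = 3.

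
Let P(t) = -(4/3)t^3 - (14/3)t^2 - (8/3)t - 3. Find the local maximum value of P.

-209/81

Critical points: P'(t) = -4t^2 - (28/3)t - 8/3 vanishes at t = -2, -1/3.
Second-derivative test with P''(t) = -8t - 28/3: P''(-2) = 20/3 > 0 ⇒ local minimum; P''(-1/3) = -20/3 < 0 ⇒ local maximum.
The local maximum is P(-1/3) = -209/81.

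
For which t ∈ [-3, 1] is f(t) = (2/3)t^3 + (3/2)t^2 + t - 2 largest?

1

The derivative is 2t^2 + 3t + 1, which vanishes at t = -1 and t = -1/2.
Compare values at every candidate in [-3, 1]: f(-3) = -19/2, f(-1) = -13/6, f(-1/2) = -53/24, f(1) = 7/6.
So the maximum is f(1) = 7/6.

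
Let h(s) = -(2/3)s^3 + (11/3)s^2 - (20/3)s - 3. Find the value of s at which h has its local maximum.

Critical points: h'(s) = -2s^2 + (22/3)s - 20/3 vanishes at s = 5/3, 2.
Second-derivative test with h''(s) = -4s + 22/3: h''(5/3) = 2/3 > 0 ⇒ local minimum; h''(2) = -2/3 < 0 ⇒ local maximum.
Thus h has its local maximum at s = 2, with value -7.

2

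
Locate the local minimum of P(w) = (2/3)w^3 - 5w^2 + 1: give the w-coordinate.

P'(w) = 2w^2 - 10w = 0 at w = 0, 5.
Since P''(w) = 4w - 10, we get P''(0) = -10 < 0 ⇒ local maximum; P''(5) = 10 > 0 ⇒ local minimum.
So the local minimum value is P(5) = -122/3.

5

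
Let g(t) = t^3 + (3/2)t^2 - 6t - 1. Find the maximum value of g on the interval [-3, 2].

The derivative is 3t^2 + 3t - 6, which vanishes at t = -2 and t = 1.
Evaluating at the critical points and endpoints: g(-3) = 7/2, g(-2) = 9, g(1) = -9/2, g(2) = 1.
So the maximum is g(-2) = 9.

9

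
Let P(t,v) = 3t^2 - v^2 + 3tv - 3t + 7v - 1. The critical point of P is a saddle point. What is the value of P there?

∂P/∂t = 6t + 3v - 3 = 0 and ∂P/∂v = 3t - 2v + 7 = 0, so (t, v) = (-5/7, 17/7).
The Hessian has P_{tt} = 6, P_{vv} = -2, P_{tv} = 3, giving D = -21 < 0, so the point is a saddle point.
P(-5/7, 17/7) = 60/7.

60/7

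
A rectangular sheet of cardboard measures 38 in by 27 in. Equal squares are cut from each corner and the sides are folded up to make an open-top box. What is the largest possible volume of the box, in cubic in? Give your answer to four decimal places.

With cut size x, the volume is V(x) = x(38 − 2x)(27 − 2x) for 0 < x < 13.5.
V'(x) = 12x^2 − 260x + 1026. Setting V'(x) = 0 gives x ≈ 5.1888 (the root in (0, 13.5)).
V''(x) = 24x − 260 is negative there, so this is the maximum; V ≈ 2382.4405.

2382.4405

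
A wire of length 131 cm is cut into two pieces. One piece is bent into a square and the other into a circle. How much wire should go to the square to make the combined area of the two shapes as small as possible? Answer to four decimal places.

73.3730

Let x be the length used for the square. Square side x/4; circle radius (131−x)/(2π).
A(x) = (x/4)² + π·((131−x)/(2π))² = x²/16 + (131−x)²/(4π) for 0 ≤ x ≤ 131. A'(x) = x/8 − (131−x)/(2π) = 0 gives x = 4·131/(π+4) ≈ 73.3730.
A'' = 1/8 + 1/(2π) > 0, so this gives the minimum combined area; x ≈ 73.3730 cm to the square.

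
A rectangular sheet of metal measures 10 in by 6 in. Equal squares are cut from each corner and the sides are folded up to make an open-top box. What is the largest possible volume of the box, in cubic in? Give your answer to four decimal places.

With cut size x, the volume is V(x) = x(10 − 2x)(6 − 2x) for 0 < x < 3.
V'(x) = 12x^2 − 64x + 60. Setting V'(x) = 0 gives x ≈ 1.2137 (the root in (0, 3)).
V''(x) = 24x − 64 is negative there, so this is the maximum; V ≈ 32.8353.

32.8353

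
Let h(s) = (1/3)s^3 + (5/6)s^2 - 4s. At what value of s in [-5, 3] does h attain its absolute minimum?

Differentiating, h'(s) = s^2 + (5/3)s - 4; which vanishes at s = -3 and s = 4/3.
Compare values at every candidate in [-5, 3]: h(-5) = -5/6, h(-3) = 21/2, h(4/3) = -248/81, h(3) = 9/2.
The minimum over the interval is -248/81, attained at s = 4/3.

4/3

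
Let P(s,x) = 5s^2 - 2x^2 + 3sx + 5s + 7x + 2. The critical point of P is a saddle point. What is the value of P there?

∂P/∂s = 10s + 3x + 5 = 0 and ∂P/∂x = 3s - 4x + 7 = 0, so (s, x) = (-41/49, 55/49).
The Hessian has P_{ss} = 10, P_{xx} = -4, P_{sx} = 3, giving D = -49 < 0, so the point is a saddle point.
P(-41/49, 55/49) = 188/49.

188/49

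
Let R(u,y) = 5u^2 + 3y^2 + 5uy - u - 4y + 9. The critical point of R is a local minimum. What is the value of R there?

36/5

∂R/∂u = 10u + 5y - 1 = 0 and ∂R/∂y = 5u + 6y - 4 = 0, so (u, y) = (-2/5, 1).
The Hessian has R_{uu} = 10, R_{yy} = 6, R_{uy} = 5, giving D = 35 > 0 with R_{uu} > 0, so the point is a local minimum.
R(-2/5, 1) = 36/5.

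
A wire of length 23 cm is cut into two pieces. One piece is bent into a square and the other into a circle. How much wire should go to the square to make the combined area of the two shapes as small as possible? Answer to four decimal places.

12.8823

Let x be the length used for the square. Square side x/4; circle radius (23−x)/(2π).
A(x) = (x/4)² + π·((23−x)/(2π))² = x²/16 + (23−x)²/(4π) for 0 ≤ x ≤ 23. A'(x) = x/8 − (23−x)/(2π) = 0 gives x = 4·23/(π+4) ≈ 12.8823.
A'' = 1/8 + 1/(2π) > 0, so this gives the minimum combined area; x ≈ 12.8823 cm to the square.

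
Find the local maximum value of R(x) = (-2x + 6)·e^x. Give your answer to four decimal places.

R'(x) = (-2)·e^x + (-2x + 6)·1·e^x = (-2x + 4)·e^x. Since e^x > 0, the only critical point is x = 2.
R''(2) has the same sign as -2 < 0, so this is a local maximum.
R(2) = (2)·e^(2) ≈ 14.7781.

14.7781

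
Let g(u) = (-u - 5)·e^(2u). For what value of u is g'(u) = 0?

-11/2

g'(u) = (-1)·e^(2u) + (-u - 5)·2·e^(2u) = (-2u - 11)·e^(2u). Since e^(2u) > 0, the only critical point is u = -11/2.
g''(-11/2) has the same sign as -2 < 0, so this is a local maximum.
g(-11/2) = (1/2)·e^(-11) ≈ 0.0000.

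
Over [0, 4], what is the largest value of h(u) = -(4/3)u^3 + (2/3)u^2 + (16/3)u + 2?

578/81

Differentiating, h'(u) = -4u^2 + (4/3)u + 16/3; whose only zero in [0, 4] is u = 4/3.
Compare values at every candidate in [0, 4]: h(0) = 2,  h(4/3) = 578/81,  h(4) = -154/3.
The maximum over the interval is 578/81, attained at u = 4/3.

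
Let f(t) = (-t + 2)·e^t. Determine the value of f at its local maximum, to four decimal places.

2.7183

By the product rule, f'(t) = (-t + 1)·e^t. Since e^t > 0, the only critical point is t = 1.
f''(1) has the same sign as -1 < 0, so this is a local maximum.
f(1) = (1)·e^(1) ≈ 2.7183.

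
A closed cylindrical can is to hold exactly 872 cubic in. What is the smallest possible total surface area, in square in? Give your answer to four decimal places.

505.2724

With radius r and height h, πr²h = 872 so h = 872/(πr²), and S(r) = 2πr² + 2πrh = 2πr² + 2·872/r.
S'(r) = 4πr − 2·872/r² = 0 ⇒ r³ = 872/(2π), so r ≈ 5.1774 and h = 2r ≈ 10.3548.
S''(r) = 4π + 4·872/r³ > 0, so this is the minimum; S ≈ 505.2724.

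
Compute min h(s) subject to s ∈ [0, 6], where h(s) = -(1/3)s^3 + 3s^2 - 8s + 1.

h'(s) = -s^2 + 6s - 8, which vanishes at s = 2 and s = 4.
Evaluating at the critical points and endpoints: h(0) = 1,  h(2) = -17/3,  h(4) = -13/3,  h(6) = -11.
The minimum over the interval is -11, attained at s = 6.

-11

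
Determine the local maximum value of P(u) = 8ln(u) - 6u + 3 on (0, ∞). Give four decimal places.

P'(u) = 8/u − 6 = 0 gives u = 4/3.
P''(u) = -8/u², which is negative for u > 0, so this is a local maximum.
P(4/3) = 8·ln(4/3) - 8 + 3 ≈ -2.6985.

-2.6985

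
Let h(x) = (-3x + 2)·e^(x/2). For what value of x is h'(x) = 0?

By the product rule, h'(x) = (-(3/2)x - 2)·e^(x/2). Since e^(x/2) > 0, the only critical point is x = -4/3.
h''(-4/3) has the same sign as -3/2 < 0, so this is a local maximum.
h(-4/3) = (6)·e^(-2/3) ≈ 3.0805.

-4/3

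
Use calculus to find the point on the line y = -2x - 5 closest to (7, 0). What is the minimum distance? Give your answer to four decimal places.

Minimize D(x)^2 = (x - 7)^2 + (-2x - 5)^2.
d/dx[D^2] = 2(x - 7) + 2·(-2)·(-2x - 5) = 0 ⇒ x = -3/5.
Then y = -19/5 and the distance is √(361/5) ≈ 8.4971.

8.4971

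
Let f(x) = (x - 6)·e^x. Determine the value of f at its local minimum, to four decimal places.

-148.4132

By the product rule, f'(x) = (x - 5)·e^x. Since e^x > 0, the only critical point is x = 5.
f''(5) has the same sign as 1 > 0, so this is a local minimum.
f(5) = (-1)·e^(5) ≈ -148.4132.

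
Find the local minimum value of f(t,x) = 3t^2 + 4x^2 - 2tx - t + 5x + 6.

∂f/∂t = 6t - 2x - 1 = 0 and ∂f/∂x = -2t + 8x + 5 = 0, so (t, x) = (-1/22, -7/11).
The Hessian has f_{tt} = 6, f_{xx} = 8, f_{tx} = -2, giving D = 44 > 0 with f_{tt} > 0, so the point is a local minimum.
f(-1/22, -7/11) = 195/44.

195/44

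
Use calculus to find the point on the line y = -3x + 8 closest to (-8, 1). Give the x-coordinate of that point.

13/10

Minimize D(x)^2 = (x + 8)^2 + (-3x + 7)^2.
d/dx[D^2] = 2(x + 8) + 2·(-3)·(-3x + 7) = 0 ⇒ x = 13/10.
Then y = 41/10 and the distance is √(961/10) ≈ 9.8031.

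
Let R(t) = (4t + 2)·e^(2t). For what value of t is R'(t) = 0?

-1

Differentiating with the product rule gives R'(t) = (8t + 8)·e^(2t). Since e^(2t) > 0, the only critical point is t = -1.
R''(-1) has the same sign as 8 > 0, so this is a local minimum.
R(-1) = (-2)·e^(-2) ≈ -0.2707.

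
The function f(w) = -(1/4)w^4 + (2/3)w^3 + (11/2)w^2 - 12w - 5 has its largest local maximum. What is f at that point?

f'(w) = -w^3 + 2w^2 + 11w - 12 = 0 at w = -3, 1, 4.
Since f''(w) = -3w^2 + 4w + 11, we get f''(-3) = -28 < 0 ⇒ local maximum; f''(1) = 12 > 0 ⇒ local minimum; f''(4) = -21 < 0 ⇒ local maximum.
The largest local maximum is f(-3) = 169/4.

169/4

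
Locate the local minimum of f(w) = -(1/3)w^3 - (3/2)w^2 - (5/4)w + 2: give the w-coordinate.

-5/2

Critical points: f'(w) = -w^2 - 3w - 5/4 vanishes at w = -5/2, -1/2.
Since f''(w) = -2w - 3, we get f''(-5/2) = 2 > 0 ⇒ local minimum; f''(-1/2) = -2 < 0 ⇒ local maximum.
So the local minimum value is f(-5/2) = 23/24.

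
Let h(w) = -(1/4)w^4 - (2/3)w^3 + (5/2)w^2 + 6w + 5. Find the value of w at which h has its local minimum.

h'(w) = -w^3 - 2w^2 + 5w + 6 = 0 at w = -3, -1, 2.
Second-derivative test with h''(w) = -3w^2 - 4w + 5: h''(-3) = -10 < 0 ⇒ local maximum; h''(-1) = 6 > 0 ⇒ local minimum; h''(2) = -15 < 0 ⇒ local maximum.
The local minimum is h(-1) = 23/12.

-1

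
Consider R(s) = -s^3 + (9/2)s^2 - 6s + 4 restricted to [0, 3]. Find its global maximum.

4

The derivative is -3s^2 + 9s - 6, which vanishes at s = 1 and s = 2.
Evaluating at the critical points and endpoints: R(0) = 4; R(1) = 3/2; R(2) = 2; R(3) = -1/2.
The maximum over the interval is 4, attained at s = 0.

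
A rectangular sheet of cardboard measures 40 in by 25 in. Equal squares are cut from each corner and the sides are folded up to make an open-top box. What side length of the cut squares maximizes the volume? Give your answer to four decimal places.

5.0000

With cut size x, the volume is V(x) = x(40 − 2x)(25 − 2x) for 0 < x < 12.5.
V'(x) = 12x^2 − 260x + 1000. Setting V'(x) = 0 gives x ≈ 5.0000 (the root in (0, 12.5)).
V''(x) = 24x − 260 is negative there, so this is the maximum; V ≈ 2250.0000.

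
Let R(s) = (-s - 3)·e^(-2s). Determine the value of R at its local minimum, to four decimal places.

-74.2066

R'(s) = (-1)·e^(-2s) + (-s - 3)·(-2)·e^(-2s) = (2s + 5)·e^(-2s). Since e^(-2s) > 0, the only critical point is s = -5/2.
R''(-5/2) has the same sign as 2 > 0, so this is a local minimum.
R(-5/2) = (-1/2)·e^(5) ≈ -74.2066.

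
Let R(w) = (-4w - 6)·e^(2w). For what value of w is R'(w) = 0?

By the product rule, R'(w) = (-8w - 16)·e^(2w). Since e^(2w) > 0, the only critical point is w = -2.
R''(-2) has the same sign as -8 < 0, so this is a local maximum.
R(-2) = (2)·e^(-4) ≈ 0.0366.

-2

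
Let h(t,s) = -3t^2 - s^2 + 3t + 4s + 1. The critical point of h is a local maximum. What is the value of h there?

23/4

∂h/∂t = -6t + 3 = 0 and ∂h/∂s = -2s + 4 = 0, so (t, s) = (1/2, 2).
The Hessian has h_{tt} = -6, h_{ss} = -2, h_{ts} = 0, giving D = 12 > 0 with h_{tt} < 0, so the point is a local maximum.
h(1/2, 2) = 23/4.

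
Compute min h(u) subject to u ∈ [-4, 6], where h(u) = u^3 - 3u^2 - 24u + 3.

The derivative is 3u^2 - 6u - 24, which vanishes at u = -2 and u = 4.
Compare values at every candidate in [-4, 6]: h(-4) = -13; h(-2) = 31; h(4) = -77; h(6) = -33.
So the minimum is h(4) = -77.

-77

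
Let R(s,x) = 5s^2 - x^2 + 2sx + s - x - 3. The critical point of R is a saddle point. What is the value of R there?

∂R/∂s = 10s + 2x + 1 = 0 and ∂R/∂x = 2s - 2x - 1 = 0, so (s, x) = (0, -1/2).
The Hessian has R_{ss} = 10, R_{xx} = -2, R_{sx} = 2, giving D = -24 < 0, so the point is a saddle point.
R(0, -1/2) = -11/4.

-11/4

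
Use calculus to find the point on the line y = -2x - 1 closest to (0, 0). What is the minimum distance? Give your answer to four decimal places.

Minimize D(x)^2 = (x + 0)^2 + (-2x - 1)^2.
d/dx[D^2] = 2(x + 0) + 2·(-2)·(-2x - 1) = 0 ⇒ x = -2/5.
Then y = -1/5 and the distance is √(1/5) ≈ 0.4472.

0.4472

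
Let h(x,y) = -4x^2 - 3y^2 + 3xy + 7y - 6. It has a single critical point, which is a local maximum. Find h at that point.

∂h/∂x = -8x + 3y = 0 and ∂h/∂y = 3x - 6y + 7 = 0, so (x, y) = (7/13, 56/39).
The Hessian has h_{xx} = -8, h_{yy} = -6, h_{xy} = 3, giving D = 39 > 0 with h_{xx} < 0, so the point is a local maximum.
h(7/13, 56/39) = -38/39.

-38/39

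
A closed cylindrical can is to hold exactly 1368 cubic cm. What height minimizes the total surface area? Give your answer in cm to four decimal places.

With radius r and height h, πr²h = 1368 so h = 1368/(πr²), and S(r) = 2πr² + 2πrh = 2πr² + 2·1368/r.
S'(r) = 4πr − 2·1368/r² = 0 ⇒ r³ = 1368/(2π), so r ≈ 6.0159 and h = 2r ≈ 12.0318.
S''(r) = 4π + 4·1368/r³ > 0, so this is the minimum; S ≈ 682.1899.

12.0318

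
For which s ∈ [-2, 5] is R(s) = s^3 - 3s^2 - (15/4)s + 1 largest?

Differentiating, R'(s) = 3s^2 - 6s - 15/4; which vanishes at s = -1/2 and s = 5/2.
Evaluating at the critical points and endpoints: R(-2) = -23/2; R(-1/2) = 2; R(5/2) = -23/2; R(5) = 129/4.
So the maximum is R(5) = 129/4.

5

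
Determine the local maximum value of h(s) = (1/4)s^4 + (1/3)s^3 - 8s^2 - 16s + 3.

131/12

h'(s) = s^3 + s^2 - 16s - 16 = 0 at s = -4, -1, 4.
Since h''(s) = 3s^2 + 2s - 16, we get h''(-4) = 24 > 0 ⇒ local minimum; h''(-1) = -15 < 0 ⇒ local maximum; h''(4) = 40 > 0 ⇒ local minimum.
The local maximum is h(-1) = 131/12.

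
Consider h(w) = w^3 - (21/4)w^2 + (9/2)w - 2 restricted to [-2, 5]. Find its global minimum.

-40

The derivative is 3w^2 - (21/2)w + 9/2, which vanishes at w = 1/2 and w = 3.
Evaluating at the critical points and endpoints: h(-2) = -40; h(1/2) = -15/16; h(3) = -35/4; h(5) = 57/4.
Hence the absolute minimum is -40 at w = -2.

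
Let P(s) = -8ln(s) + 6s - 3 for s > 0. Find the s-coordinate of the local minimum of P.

P'(s) = -8/s + 6 = 0 gives s = 4/3.
P''(s) = 8/s², which is positive for s > 0, so this is a local minimum.
P(4/3) = -8·ln(4/3) + 8 - 3 ≈ 2.6985.

4/3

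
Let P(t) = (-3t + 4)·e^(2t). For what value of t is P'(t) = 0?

P'(t) = (-3)·e^(2t) + (-3t + 4)·2·e^(2t) = (-6t + 5)·e^(2t). Since e^(2t) > 0, the only critical point is t = 5/6.
P''(5/6) has the same sign as -6 < 0, so this is a local maximum.
P(5/6) = (3/2)·e^(5/3) ≈ 7.9417.

5/6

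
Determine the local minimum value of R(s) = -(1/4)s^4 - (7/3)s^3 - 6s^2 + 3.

-33/4

Critical points: R'(s) = -s^3 - 7s^2 - 12s vanishes at s = -4, -3, 0.
Second-derivative test with R''(s) = -3s^2 - 14s - 12: R''(-4) = -4 < 0 ⇒ local maximum; R''(-3) = 3 > 0 ⇒ local minimum; R''(0) = -12 < 0 ⇒ local maximum.
Thus R has its local minimum at s = -3, with value -33/4.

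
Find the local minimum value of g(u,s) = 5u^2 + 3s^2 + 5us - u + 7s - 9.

-598/35

∂g/∂u = 10u + 5s - 1 = 0 and ∂g/∂s = 5u + 6s + 7 = 0, so (u, s) = (41/35, -15/7).
The Hessian has g_{uu} = 10, g_{ss} = 6, g_{us} = 5, giving D = 35 > 0 with g_{uu} > 0, so the point is a local minimum.
g(41/35, -15/7) = -598/35.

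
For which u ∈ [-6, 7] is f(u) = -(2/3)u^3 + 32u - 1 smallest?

f'(u) = -2u^2 + 32, which vanishes at u = -4 and u = 4.
Evaluating at the critical points and endpoints: f(-6) = -49; f(-4) = -259/3; f(4) = 253/3; f(7) = -17/3.
So the minimum is f(-4) = -259/3.

-4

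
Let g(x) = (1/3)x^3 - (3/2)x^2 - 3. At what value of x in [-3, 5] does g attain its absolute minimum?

-3

The derivative is x^2 - 3x, which vanishes at x = 0 and x = 3.
Candidates: g(-3) = -51/2; g(0) = -3; g(3) = -15/2; g(5) = 7/6.
The minimum over the interval is -51/2, attained at x = -3.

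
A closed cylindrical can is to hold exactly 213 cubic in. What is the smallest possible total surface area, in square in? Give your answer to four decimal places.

With radius r and height h, πr²h = 213 so h = 213/(πr²), and S(r) = 2πr² + 2πrh = 2πr² + 2·213/r.
S'(r) = 4πr − 2·213/r² = 0 ⇒ r³ = 213/(2π), so r ≈ 3.2364 and h = 2r ≈ 6.4729.
S''(r) = 4π + 4·213/r³ > 0, so this is the minimum; S ≈ 197.4396.

197.4396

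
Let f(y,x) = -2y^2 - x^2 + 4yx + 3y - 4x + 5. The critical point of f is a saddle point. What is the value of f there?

∂f/∂y = -4y + 4x + 3 = 0 and ∂f/∂x = 4y - 2x - 4 = 0, so (y, x) = (5/4, 1/2).
The Hessian has f_{yy} = -4, f_{xx} = -2, f_{yx} = 4, giving D = -8 < 0, so the point is a saddle point.
f(5/4, 1/2) = 47/8.

47/8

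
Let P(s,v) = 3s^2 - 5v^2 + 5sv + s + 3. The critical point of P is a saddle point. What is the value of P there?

∂P/∂s = 6s + 5v + 1 = 0 and ∂P/∂v = 5s - 10v = 0, so (s, v) = (-2/17, -1/17).
The Hessian has P_{ss} = 6, P_{vv} = -10, P_{sv} = 5, giving D = -85 < 0, so the point is a saddle point.
P(-2/17, -1/17) = 50/17.

50/17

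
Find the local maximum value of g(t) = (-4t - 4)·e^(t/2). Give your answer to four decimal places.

By the product rule, g'(t) = (-2t - 6)·e^(t/2). Since e^(t/2) > 0, the only critical point is t = -3.
g''(-3) has the same sign as -2 < 0, so this is a local maximum.
g(-3) = (8)·e^(-3/2) ≈ 1.7850.

1.7850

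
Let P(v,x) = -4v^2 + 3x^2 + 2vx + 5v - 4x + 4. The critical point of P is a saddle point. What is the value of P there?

259/52

∂P/∂v = -8v + 2x + 5 = 0 and ∂P/∂x = 2v + 6x - 4 = 0, so (v, x) = (19/26, 11/26).
The Hessian has P_{vv} = -8, P_{xx} = 6, P_{vx} = 2, giving D = -52 < 0, so the point is a saddle point.
P(19/26, 11/26) = 259/52.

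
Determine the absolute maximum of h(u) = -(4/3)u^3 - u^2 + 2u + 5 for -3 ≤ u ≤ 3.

26

Differentiating, h'(u) = -4u^2 - 2u + 2; which vanishes at u = -1 and u = 1/2.
Candidates: h(-3) = 26,  h(-1) = 10/3,  h(1/2) = 67/12,  h(3) = -34.
So the maximum is h(-3) = 26.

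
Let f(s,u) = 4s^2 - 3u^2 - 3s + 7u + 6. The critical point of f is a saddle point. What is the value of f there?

∂f/∂s = 8s - 3 = 0 and ∂f/∂u = -6u + 7 = 0, so (s, u) = (3/8, 7/6).
The Hessian has f_{ss} = 8, f_{uu} = -6, f_{su} = 0, giving D = -48 < 0, so the point is a saddle point.
f(3/8, 7/6) = 457/48.

457/48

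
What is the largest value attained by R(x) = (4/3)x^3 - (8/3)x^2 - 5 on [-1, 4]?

The derivative is 4x^2 - (16/3)x, which vanishes at x = 0 and x = 4/3.
Candidates: R(-1) = -9, R(0) = -5, R(4/3) = -533/81, R(4) = 113/3.
So the maximum is R(4) = 113/3.

113/3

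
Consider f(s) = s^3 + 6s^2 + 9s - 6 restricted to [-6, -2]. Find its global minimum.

f'(s) = 3s^2 + 12s + 9, whose only zero in [-6, -2] is s = -3.
Compare values at every candidate in [-6, -2]: f(-6) = -60,  f(-3) = -6,  f(-2) = -8.
The minimum over the interval is -60, attained at s = -6.

-60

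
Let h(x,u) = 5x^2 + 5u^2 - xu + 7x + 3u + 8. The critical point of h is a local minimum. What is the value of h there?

∂h/∂x = 10x - u + 7 = 0 and ∂h/∂u = -x + 10u + 3 = 0, so (x, u) = (-73/99, -37/99).
The Hessian has h_{xx} = 10, h_{uu} = 10, h_{xu} = -1, giving D = 99 > 0 with h_{xx} > 0, so the point is a local minimum.
h(-73/99, -37/99) = 481/99.

481/99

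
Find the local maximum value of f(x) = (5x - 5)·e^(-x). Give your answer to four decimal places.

f'(x) = 5·e^(-x) + (5x - 5)·(-1)·e^(-x) = (-5x + 10)·e^(-x). Since e^(-x) > 0, the only critical point is x = 2.
f''(2) has the same sign as -5 < 0, so this is a local maximum.
f(2) = (5)·e^(-2) ≈ 0.6767.

0.6767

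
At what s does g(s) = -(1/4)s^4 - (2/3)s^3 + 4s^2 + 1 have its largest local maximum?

g'(s) = -s^3 - 2s^2 + 8s. Setting g'(s) = 0 gives s ∈ {-4, 0, 2}.
g''(s) = -3s^2 - 4s + 8. g''(-4) = -24 < 0 ⇒ local maximum; g''(0) = 8 > 0 ⇒ local minimum; g''(2) = -12 < 0 ⇒ local maximum.
The largest local maximum is g(-4) = 131/3.

-4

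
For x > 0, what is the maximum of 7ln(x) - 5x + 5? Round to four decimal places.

R'(x) = 7/x − 5 = 0 gives x = 7/5.
R''(x) = -7/x², which is negative for x > 0, so this is a local maximum.
R(7/5) = 7·ln(7/5) - 7 + 5 ≈ 0.3553.

0.3553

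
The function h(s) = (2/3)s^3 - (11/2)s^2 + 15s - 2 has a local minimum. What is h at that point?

23/2

h'(s) = 2s^2 - 11s + 15. Setting h'(s) = 0 gives s ∈ {5/2, 3}.
h''(s) = 4s - 11. h''(5/2) = -1 < 0 ⇒ local maximum; h''(3) = 1 > 0 ⇒ local minimum.
Thus h has its local minimum at s = 3, with value 23/2.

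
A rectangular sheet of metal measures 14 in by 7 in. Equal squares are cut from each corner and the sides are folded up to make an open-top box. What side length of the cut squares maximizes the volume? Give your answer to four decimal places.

1.4793

With cut size x, the volume is V(x) = x(14 − 2x)(7 − 2x) for 0 < x < 3.5.
V'(x) = 12x^2 − 84x + 98. Setting V'(x) = 0 gives x ≈ 1.4793 (the root in (0, 3.5)).
V''(x) = 24x − 84 is negative there, so this is the maximum; V ≈ 66.0104.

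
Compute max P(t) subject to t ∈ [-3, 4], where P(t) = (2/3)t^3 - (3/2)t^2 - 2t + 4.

The derivative is 2t^2 - 3t - 2, which vanishes at t = -1/2 and t = 2.
Evaluating at the critical points and endpoints: P(-3) = -43/2; P(-1/2) = 109/24; P(2) = -2/3; P(4) = 44/3.
So the maximum is P(4) = 44/3.

44/3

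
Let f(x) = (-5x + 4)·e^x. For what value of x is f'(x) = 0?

-1/5

By the product rule, f'(x) = (-5x - 1)·e^x. Since e^x > 0, the only critical point is x = -1/5.
f''(-1/5) has the same sign as -5 < 0, so this is a local maximum.
f(-1/5) = (5)·e^(-1/5) ≈ 4.0937.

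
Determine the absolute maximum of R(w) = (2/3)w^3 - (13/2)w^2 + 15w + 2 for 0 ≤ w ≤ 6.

The derivative is 2w^2 - 13w + 15, which vanishes at w = 3/2 and w = 5.
Candidates: R(0) = 2; R(3/2) = 97/8; R(5) = -13/6; R(6) = 2.
Hence the absolute maximum is 97/8 at w = 3/2.

97/8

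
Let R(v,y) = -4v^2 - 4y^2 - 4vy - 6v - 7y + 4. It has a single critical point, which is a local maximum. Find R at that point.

91/12

∂R/∂v = -8v - 4y - 6 = 0 and ∂R/∂y = -4v - 8y - 7 = 0, so (v, y) = (-5/12, -2/3).
The Hessian has R_{vv} = -8, R_{yy} = -8, R_{vy} = -4, giving D = 48 > 0 with R_{vv} < 0, so the point is a local maximum.
R(-5/12, -2/3) = 91/12.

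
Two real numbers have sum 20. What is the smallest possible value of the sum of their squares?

200

With a + b = 20, a^2 + b^2 = a^2 + (20 − a)^2.
The derivative 2a − 2(20 − a) = 4a − 40 vanishes at a = 10; second derivative 4 > 0, a minimum.
The minimum is 2·(10)^2 = 200.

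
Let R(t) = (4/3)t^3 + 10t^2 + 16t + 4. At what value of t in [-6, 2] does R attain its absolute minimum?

-6

Differentiating, R'(t) = 4t^2 + 20t + 16; which vanishes at t = -4 and t = -1.
Candidates: R(-6) = -20, R(-4) = 44/3, R(-1) = -10/3, R(2) = 260/3.
Hence the absolute minimum is -20 at t = -6.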